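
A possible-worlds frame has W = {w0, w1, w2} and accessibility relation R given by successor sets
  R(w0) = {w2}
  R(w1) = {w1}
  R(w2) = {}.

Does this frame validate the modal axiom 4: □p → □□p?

Yes

By correspondence theory, 4 is valid on a frame iff R is transitive.
Transitive: yes — every two-step R-path is closed by a direct edge.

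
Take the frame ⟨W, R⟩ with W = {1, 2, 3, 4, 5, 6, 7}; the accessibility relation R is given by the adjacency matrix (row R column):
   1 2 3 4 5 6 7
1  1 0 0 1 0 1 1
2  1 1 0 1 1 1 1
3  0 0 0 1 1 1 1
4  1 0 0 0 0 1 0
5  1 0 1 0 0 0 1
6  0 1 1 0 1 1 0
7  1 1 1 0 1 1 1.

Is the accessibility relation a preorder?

No

Reflexive: no — 3 is not related to itself.
Transitive: no — 1 R 6 and 6 R 2, but not 1 R 2.
So R is not a preorder.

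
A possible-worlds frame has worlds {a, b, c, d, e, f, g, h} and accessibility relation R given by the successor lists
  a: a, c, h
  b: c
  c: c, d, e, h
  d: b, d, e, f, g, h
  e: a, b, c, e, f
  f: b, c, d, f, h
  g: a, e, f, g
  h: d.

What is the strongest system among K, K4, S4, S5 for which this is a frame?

K

Transitive (axiom 4): no — a R c and c R d, but not a R d.
Reflexive (axiom T): no — b is not related to itself.
Euclidean (axiom 5): no — a R h and a R c, but not h R c.
So F validates K; K4 would additionally require R to be transitive. The strongest is K.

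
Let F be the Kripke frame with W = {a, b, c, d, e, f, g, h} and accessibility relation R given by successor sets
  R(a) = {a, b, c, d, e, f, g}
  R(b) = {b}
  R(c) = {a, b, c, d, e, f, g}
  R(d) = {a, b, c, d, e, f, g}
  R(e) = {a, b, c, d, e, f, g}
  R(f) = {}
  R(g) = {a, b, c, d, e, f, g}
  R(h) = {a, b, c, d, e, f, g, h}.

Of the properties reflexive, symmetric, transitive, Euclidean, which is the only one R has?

transitive

Reflexive: no — f is not related to itself.
Symmetric: no — a R b but not b R a.
Transitive: yes — every two-step R-path is closed by a direct edge.
Euclidean: no — a R b and a R c, but not b R c.
Only transitive holds.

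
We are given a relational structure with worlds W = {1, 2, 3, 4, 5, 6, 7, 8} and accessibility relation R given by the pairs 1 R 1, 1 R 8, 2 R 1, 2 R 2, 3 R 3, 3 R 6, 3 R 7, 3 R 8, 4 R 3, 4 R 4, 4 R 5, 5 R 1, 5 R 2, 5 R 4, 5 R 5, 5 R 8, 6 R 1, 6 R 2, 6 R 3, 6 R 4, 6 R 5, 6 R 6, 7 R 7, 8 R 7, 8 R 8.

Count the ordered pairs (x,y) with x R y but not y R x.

Enumerating: (1,8), (2,1), (3,7), (3,8), (4,3), (5,1), (5,2), (5,8), (6,1), (6,2), (6,4), (6,5), (8,7).

13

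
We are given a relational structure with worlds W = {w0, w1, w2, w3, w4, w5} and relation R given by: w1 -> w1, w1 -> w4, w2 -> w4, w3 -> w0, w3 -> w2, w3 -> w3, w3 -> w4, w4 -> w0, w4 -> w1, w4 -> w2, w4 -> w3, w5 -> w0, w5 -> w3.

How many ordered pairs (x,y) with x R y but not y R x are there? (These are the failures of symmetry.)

Enumerating: (w3,w0), (w3,w2), (w4,w0), (w5,w0), (w5,w3).

5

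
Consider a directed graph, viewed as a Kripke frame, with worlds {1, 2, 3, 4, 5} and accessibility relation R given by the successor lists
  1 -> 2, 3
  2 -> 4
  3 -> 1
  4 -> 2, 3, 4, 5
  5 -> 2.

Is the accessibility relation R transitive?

Transitive: no — 1 R 2 and 2 R 4, but not 1 R 4.

No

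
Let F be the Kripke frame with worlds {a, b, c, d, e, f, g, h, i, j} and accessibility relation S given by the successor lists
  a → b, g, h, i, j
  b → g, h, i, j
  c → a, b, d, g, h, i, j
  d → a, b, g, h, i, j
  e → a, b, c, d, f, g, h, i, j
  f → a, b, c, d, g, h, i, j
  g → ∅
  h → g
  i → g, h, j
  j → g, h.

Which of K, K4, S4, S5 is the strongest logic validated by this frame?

K4

Transitive (axiom 4): yes — every two-step S-path is closed by a direct edge.
Reflexive (axiom T): no — a is not related to itself.
Euclidean (axiom 5): no — a S g and a S b, but not g S b.
So F validates K, K4; S4 would additionally require S to be reflexive. The strongest is K4.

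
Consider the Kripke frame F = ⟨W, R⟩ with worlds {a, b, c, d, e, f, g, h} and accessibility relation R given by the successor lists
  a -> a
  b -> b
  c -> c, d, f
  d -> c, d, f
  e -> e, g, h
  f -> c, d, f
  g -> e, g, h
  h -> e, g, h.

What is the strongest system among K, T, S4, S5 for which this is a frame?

S5

Reflexive (axiom T): yes — every world is R-related to itself.
Transitive (axiom 4): yes — every two-step R-path is closed by a direct edge.
Euclidean (axiom 5): yes — any two successors of a common world are R-related.
So F validates K, T, S4, S5. The strongest is S5.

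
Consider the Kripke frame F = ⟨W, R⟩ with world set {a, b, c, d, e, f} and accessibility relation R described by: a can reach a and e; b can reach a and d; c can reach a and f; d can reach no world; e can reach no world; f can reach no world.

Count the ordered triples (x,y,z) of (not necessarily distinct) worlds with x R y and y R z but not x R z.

2

Enumerating: (b,a,e), (c,a,e).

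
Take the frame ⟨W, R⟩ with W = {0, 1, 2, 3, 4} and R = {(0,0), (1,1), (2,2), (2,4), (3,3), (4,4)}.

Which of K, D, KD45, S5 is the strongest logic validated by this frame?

D

Serial (axiom D): yes — every world has a successor (e.g. 0 R 0).
Euclidean (axiom 5): no — 2 R 4 and 2 R 2, but not 4 R 2.
Transitive (axiom 4): yes — every two-step R-path is closed by a direct edge.
Reflexive (axiom T): yes — every world is R-related to itself.
So F validates K, D; KD45 would additionally require R to be Euclidean. The strongest is D.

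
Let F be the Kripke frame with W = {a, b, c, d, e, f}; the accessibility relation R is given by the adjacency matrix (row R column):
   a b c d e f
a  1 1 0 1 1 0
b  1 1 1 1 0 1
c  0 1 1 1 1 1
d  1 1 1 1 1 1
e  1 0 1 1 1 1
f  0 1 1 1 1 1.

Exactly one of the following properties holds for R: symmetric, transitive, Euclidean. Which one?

Symmetric: yes — every pair in R has its reverse in R.
Transitive: no — a R b and b R c, but not a R c.
Euclidean: no — a R b and a R e, but not b R e.
Only symmetric holds.

symmetric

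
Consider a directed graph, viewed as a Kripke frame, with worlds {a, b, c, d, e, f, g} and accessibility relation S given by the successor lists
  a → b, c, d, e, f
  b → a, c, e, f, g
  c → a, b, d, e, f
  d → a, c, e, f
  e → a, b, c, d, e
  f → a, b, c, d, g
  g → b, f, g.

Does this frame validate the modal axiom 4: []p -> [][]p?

No

The schema 4 characterises exactly the transitive frames.
Transitive: no — a S b and b S g, but not a S g.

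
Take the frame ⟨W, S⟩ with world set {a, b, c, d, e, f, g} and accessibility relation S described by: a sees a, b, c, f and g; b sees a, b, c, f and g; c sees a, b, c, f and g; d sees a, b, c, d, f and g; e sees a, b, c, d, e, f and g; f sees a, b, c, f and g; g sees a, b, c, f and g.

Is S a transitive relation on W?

Transitive: yes — every two-step S-path is closed by a direct edge.

Yes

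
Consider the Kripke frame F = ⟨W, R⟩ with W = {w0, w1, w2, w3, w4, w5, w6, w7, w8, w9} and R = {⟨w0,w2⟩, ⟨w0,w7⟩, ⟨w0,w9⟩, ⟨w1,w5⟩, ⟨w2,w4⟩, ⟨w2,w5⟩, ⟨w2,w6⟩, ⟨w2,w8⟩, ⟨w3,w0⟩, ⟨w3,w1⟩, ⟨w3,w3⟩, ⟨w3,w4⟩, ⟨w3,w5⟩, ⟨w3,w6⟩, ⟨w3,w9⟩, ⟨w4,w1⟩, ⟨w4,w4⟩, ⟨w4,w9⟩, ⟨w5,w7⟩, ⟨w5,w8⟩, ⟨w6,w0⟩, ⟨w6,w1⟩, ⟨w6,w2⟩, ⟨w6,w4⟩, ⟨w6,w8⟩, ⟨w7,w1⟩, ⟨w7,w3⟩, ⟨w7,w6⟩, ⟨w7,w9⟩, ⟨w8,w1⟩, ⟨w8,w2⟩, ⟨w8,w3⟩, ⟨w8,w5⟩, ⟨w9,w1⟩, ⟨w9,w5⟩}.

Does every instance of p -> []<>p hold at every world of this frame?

No

Axiom B corresponds to the accessibility relation being symmetric.
Symmetric: no — w0 R w2 but not w2 R w0.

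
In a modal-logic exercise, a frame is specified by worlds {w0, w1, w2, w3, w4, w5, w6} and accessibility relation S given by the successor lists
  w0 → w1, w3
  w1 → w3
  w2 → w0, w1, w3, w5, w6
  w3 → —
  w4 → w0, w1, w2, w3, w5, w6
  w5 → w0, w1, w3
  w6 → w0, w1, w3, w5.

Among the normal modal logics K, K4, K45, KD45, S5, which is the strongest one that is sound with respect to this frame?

Transitive (axiom 4): yes — every two-step S-path is closed by a direct edge.
Euclidean (axiom 5): no — w0 S w3 and w0 S w1, but not w3 S w1.
Serial (axiom D): no — w3 has no S-successor.
Reflexive (axiom T): no — w0 is not related to itself.
So F validates K, K4; K45 would additionally require S to be Euclidean. The strongest is K4.

K4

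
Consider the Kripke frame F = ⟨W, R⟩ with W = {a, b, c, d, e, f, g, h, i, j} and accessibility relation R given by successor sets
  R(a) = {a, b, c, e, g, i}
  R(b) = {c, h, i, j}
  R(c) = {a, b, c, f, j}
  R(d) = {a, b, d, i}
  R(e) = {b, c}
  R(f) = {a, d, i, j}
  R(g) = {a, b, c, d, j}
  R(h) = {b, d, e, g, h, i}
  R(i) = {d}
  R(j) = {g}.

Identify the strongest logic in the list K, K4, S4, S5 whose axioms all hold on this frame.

K

Transitive (axiom 4): no — a R b and b R h, but not a R h.
Reflexive (axiom T): no — b is not related to itself.
Euclidean (axiom 5): no — a R b and a R e, but not b R e.
So F validates K; K4 would additionally require R to be transitive. The strongest is K.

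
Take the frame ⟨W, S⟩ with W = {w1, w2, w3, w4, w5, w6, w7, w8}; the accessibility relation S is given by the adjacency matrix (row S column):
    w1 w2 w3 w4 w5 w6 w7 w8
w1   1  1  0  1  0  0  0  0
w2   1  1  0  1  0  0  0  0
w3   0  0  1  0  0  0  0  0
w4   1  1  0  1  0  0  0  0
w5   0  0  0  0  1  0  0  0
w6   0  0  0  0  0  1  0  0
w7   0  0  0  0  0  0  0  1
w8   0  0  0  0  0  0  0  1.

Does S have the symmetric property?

No

Symmetric: no — w7 S w8 but not w8 S w7.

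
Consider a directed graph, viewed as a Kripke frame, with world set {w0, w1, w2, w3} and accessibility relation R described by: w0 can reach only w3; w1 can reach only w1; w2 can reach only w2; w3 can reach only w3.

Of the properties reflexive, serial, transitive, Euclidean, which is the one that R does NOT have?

reflexive

Reflexive: no — w0 is not related to itself.
Serial: yes — every world has a successor (e.g. w0 R w3).
Transitive: yes — every two-step R-path is closed by a direct edge.
Euclidean: yes — any two successors of a common world are R-related.
Only reflexive fails.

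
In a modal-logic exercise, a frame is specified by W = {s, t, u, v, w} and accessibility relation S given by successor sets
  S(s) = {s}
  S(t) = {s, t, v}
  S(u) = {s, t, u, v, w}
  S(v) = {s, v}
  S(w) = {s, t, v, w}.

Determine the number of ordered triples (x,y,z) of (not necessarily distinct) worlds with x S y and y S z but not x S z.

S is transitive; there are no such tuples.

0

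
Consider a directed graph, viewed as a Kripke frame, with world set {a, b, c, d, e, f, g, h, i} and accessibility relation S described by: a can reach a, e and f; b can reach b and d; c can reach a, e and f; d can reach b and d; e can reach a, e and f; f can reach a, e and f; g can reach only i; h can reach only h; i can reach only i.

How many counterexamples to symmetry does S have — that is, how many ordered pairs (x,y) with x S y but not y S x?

Enumerating: (c,a), (c,e), (c,f), (g,i).

4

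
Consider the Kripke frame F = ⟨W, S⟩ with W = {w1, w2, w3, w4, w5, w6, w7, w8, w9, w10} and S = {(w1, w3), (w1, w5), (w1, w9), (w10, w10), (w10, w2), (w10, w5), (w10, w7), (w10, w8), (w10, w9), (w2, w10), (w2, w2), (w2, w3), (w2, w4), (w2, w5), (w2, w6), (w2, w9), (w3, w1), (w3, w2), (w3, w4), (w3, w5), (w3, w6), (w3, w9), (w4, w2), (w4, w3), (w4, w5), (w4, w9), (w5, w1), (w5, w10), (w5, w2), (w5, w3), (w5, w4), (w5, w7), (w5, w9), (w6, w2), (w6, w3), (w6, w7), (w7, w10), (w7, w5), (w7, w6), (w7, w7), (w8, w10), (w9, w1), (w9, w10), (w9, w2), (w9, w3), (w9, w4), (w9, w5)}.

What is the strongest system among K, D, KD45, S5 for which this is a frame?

D

Serial (axiom D): yes — every world has a successor (e.g. w1 S w3).
Euclidean (axiom 5): no — w10 S w2 and w10 S w7, but not w2 S w7.
Transitive (axiom 4): no — w1 S w3 and w3 S w2, but not w1 S w2.
Reflexive (axiom T): no — w1 is not related to itself.
So F validates K, D; KD45 would additionally require S to be Euclidean and transitive. The strongest is D.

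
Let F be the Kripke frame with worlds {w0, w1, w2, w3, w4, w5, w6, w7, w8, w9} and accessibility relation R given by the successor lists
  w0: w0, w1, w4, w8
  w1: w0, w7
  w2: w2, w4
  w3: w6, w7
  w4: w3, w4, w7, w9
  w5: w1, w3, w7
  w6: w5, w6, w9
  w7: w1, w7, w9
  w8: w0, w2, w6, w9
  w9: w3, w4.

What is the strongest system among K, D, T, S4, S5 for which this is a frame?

Serial (axiom D): yes — every world has a successor (e.g. w0 R w0).
Reflexive (axiom T): no — w1 is not related to itself.
Transitive (axiom 4): no — w0 R w1 and w1 R w7, but not w0 R w7.
Euclidean (axiom 5): no — w0 R w1 and w0 R w4, but not w1 R w4.
So F validates K, D; T would additionally require R to be reflexive. The strongest is D.

D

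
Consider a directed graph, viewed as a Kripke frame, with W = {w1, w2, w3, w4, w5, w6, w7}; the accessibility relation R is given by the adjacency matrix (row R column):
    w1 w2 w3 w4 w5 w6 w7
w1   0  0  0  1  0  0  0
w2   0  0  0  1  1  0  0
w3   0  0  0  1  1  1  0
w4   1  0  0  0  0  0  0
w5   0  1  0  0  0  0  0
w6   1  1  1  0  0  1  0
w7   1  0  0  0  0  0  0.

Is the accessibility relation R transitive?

No

Transitive: no — w2 R w4 and w4 R w1, but not w2 R w1.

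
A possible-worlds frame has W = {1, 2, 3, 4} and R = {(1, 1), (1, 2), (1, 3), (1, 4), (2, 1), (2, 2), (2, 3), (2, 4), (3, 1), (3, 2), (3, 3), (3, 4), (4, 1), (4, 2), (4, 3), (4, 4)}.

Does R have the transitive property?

Yes

Transitive: yes — every two-step R-path is closed by a direct edge.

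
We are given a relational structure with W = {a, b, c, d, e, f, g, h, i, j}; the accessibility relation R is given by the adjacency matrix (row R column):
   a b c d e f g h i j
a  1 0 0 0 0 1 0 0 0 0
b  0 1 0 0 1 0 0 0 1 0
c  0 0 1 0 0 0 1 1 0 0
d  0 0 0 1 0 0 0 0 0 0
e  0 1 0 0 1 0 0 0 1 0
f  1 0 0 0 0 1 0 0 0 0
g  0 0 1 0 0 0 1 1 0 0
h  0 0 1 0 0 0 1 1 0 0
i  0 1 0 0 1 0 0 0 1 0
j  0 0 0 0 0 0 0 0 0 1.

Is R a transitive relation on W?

Yes

Transitive: yes — every two-step R-path is closed by a direct edge.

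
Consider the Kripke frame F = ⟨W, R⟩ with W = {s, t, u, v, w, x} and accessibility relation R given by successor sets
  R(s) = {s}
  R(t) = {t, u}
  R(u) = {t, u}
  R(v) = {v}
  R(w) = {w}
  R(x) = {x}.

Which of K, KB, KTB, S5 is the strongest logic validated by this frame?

S5

Symmetric (axiom B): yes — every pair in R has its reverse in R.
Reflexive (axiom T): yes — every world is R-related to itself.
Euclidean (axiom 5): yes — any two successors of a common world are R-related.
So F validates K, KB, KTB, S5. The strongest is S5.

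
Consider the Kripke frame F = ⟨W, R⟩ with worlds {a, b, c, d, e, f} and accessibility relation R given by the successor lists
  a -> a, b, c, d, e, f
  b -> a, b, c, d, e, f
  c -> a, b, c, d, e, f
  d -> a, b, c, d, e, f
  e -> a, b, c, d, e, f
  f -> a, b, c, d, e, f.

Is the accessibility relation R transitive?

Yes

Transitive: yes — every two-step R-path is closed by a direct edge.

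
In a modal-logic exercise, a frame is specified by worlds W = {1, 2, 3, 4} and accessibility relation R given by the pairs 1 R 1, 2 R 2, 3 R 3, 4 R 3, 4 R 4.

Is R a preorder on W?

Reflexive: yes — every world is R-related to itself.
Transitive: yes — every two-step R-path is closed by a direct edge.
So R is a preorder.

Yes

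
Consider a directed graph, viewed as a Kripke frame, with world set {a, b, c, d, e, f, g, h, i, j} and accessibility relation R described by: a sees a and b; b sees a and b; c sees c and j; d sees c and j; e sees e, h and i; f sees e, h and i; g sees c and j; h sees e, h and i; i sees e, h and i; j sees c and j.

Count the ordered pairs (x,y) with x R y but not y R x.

7

Enumerating: (d,c), (d,j), (f,e), (f,h), (f,i), (g,c), (g,j).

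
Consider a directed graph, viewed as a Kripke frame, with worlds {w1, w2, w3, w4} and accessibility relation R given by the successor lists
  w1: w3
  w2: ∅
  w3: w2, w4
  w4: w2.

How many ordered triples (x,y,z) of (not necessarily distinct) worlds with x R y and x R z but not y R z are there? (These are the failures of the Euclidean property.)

Enumerating: (w1,w3,w3), (w3,w2,w2), (w3,w2,w4), (w3,w4,w4), (w4,w2,w2).

5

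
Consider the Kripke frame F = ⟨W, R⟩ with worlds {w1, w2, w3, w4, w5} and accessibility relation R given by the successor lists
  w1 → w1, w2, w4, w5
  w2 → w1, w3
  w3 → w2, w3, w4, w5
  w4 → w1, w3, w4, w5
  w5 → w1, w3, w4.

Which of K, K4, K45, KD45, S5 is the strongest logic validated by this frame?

Transitive (axiom 4): no — w1 R w2 and w2 R w3, but not w1 R w3.
Euclidean (axiom 5): no — w1 R w2 and w1 R w4, but not w2 R w4.
Serial (axiom D): yes — every world has a successor (e.g. w1 R w1).
Reflexive (axiom T): no — w2 is not related to itself.
So F validates K; K4 would additionally require R to be transitive. The strongest is K.

K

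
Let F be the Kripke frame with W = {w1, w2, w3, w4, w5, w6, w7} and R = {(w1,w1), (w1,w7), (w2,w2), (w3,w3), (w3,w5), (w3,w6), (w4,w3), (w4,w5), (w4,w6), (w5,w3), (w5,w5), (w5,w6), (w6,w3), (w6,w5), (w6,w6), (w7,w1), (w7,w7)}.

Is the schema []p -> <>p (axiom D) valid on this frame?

Yes

By correspondence theory, D is valid on a frame iff R is serial.
Serial: yes — every world has a successor (e.g. w1 R w1).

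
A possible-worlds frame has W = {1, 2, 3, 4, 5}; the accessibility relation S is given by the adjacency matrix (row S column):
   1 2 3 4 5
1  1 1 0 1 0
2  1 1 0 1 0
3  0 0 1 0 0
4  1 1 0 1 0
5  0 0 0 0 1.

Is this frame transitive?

Transitive: yes — every two-step S-path is closed by a direct edge.

Yes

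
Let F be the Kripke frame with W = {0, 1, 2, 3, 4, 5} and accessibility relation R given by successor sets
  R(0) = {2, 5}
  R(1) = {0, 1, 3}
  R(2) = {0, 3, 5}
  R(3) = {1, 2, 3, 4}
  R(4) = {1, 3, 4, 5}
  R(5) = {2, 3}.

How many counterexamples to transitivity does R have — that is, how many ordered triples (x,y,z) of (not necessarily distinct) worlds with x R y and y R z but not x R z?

23

Enumerating: (0,2,0), (0,2,3), (0,5,3), (1,0,2), (1,0,5), (1,3,2), (1,3,4), (2,0,2), (2,3,1), (2,3,2), (2,3,4), (2,5,2), … and 11 more.
Total: 23.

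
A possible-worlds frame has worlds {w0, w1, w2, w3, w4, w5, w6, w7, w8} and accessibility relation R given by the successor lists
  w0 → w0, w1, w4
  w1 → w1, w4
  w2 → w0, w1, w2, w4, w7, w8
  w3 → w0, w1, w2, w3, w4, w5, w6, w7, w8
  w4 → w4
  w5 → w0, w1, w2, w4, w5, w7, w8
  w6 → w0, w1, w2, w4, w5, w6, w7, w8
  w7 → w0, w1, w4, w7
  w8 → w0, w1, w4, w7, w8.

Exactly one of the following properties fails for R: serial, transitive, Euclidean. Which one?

Euclidean

Serial: yes — every world has a successor (e.g. w0 R w0).
Transitive: yes — every two-step R-path is closed by a direct edge.
Euclidean: no — w0 R w4 and w0 R w1, but not w4 R w1.
Only Euclidean fails.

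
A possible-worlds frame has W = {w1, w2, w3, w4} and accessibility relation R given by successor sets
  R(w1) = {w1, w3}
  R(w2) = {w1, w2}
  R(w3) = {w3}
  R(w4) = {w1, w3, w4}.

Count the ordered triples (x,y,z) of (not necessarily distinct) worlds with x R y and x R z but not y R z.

Enumerating: (w1,w3,w1), (w2,w1,w2), (w4,w1,w4), (w4,w3,w1), (w4,w3,w4).

5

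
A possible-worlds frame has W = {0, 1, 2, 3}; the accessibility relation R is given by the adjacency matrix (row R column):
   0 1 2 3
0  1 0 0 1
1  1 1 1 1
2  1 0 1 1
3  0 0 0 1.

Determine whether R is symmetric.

Symmetric: no — 0 R 3 but not 3 R 0.

No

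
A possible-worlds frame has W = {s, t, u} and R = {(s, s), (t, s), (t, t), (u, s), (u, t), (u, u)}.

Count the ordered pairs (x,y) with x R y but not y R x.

Enumerating: (t,s), (u,s), (u,t).

3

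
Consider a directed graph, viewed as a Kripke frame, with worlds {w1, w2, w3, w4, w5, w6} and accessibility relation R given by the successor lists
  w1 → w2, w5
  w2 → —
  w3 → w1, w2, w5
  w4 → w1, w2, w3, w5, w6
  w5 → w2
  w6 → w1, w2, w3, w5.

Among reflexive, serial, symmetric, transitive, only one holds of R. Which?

Reflexive: no — w1 is not related to itself.
Serial: no — w2 has no R-successor.
Symmetric: no — w1 R w2 but not w2 R w1.
Transitive: yes — every two-step R-path is closed by a direct edge.
Only transitive holds.

transitive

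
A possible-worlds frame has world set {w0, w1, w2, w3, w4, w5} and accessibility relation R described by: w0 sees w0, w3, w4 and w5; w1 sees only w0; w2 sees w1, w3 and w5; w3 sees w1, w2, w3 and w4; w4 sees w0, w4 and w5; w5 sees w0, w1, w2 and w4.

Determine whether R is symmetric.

No

Symmetric: no — w0 R w3 but not w3 R w0.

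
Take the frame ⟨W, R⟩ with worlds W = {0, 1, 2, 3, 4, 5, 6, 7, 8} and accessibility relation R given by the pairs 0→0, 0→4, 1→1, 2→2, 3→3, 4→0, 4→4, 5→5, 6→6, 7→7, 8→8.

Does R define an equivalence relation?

Reflexive: yes — every world is R-related to itself.
Symmetric: yes — every pair in R has its reverse in R.
Transitive: yes — every two-step R-path is closed by a direct edge.
So R is an equivalence relation.

Yes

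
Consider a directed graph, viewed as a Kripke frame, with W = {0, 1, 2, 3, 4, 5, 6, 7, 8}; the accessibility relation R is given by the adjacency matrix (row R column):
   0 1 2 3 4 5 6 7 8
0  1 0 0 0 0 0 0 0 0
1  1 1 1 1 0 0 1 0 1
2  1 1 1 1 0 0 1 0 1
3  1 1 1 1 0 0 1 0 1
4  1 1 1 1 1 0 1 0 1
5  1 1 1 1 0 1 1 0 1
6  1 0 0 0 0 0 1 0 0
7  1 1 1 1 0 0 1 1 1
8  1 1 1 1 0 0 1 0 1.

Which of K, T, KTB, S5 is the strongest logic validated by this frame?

Reflexive (axiom T): yes — every world is R-related to itself.
Symmetric (axiom B): no — 1 R 0 but not 0 R 1.
Euclidean (axiom 5): no — 1 R 0 and 1 R 2, but not 0 R 2.
So F validates K, T; KTB would additionally require R to be symmetric. The strongest is T.

T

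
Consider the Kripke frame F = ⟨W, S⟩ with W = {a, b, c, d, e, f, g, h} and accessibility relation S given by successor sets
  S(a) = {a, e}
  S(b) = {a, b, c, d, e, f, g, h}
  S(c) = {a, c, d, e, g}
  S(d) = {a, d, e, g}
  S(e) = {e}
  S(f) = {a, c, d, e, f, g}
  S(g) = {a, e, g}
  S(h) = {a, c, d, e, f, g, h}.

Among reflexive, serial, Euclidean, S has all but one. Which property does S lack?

Euclidean

Reflexive: yes — every world is S-related to itself.
Serial: yes — every world has a successor (e.g. a S a).
Euclidean: no — b S a and b S c, but not a S c.
Only Euclidean fails.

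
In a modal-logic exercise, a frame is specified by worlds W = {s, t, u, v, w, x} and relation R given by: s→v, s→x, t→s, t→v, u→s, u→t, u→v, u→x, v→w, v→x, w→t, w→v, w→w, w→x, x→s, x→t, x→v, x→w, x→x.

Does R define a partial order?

Reflexive: no — s is not related to itself.
Transitive: no — s R v and v R w, but not s R w.
Antisymmetric: no — s R x and x R s with s ≠ x.
So R is not a partial order.

No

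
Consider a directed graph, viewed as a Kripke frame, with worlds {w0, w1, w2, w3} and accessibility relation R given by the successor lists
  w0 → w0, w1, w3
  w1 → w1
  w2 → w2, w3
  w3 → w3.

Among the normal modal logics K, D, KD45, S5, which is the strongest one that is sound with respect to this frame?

D

Serial (axiom D): yes — every world has a successor (e.g. w0 R w0).
Euclidean (axiom 5): no — w0 R w1 and w0 R w3, but not w1 R w3.
Transitive (axiom 4): yes — every two-step R-path is closed by a direct edge.
Reflexive (axiom T): yes — every world is R-related to itself.
So F validates K, D; KD45 would additionally require R to be Euclidean. The strongest is D.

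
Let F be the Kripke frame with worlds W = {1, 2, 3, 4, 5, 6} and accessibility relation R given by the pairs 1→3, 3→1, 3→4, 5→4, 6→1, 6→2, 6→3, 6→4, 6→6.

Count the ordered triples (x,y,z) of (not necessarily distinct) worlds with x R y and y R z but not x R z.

3

Enumerating: (1,3,1), (1,3,4), (3,1,3).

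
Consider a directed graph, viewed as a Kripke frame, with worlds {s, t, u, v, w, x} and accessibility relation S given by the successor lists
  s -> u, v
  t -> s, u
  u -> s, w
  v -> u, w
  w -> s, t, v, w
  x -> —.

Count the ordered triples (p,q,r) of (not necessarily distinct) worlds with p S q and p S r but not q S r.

Enumerating: (s,u,u), (s,u,v), (s,v,v), (t,s,s), (t,u,u), (u,s,s), (u,s,w), (v,u,u), (v,w,u), (w,s,s), (w,s,t), (w,s,w), (w,t,t), (w,t,v), (w,t,w), (w,v,s), (w,v,t), (w,v,v).

18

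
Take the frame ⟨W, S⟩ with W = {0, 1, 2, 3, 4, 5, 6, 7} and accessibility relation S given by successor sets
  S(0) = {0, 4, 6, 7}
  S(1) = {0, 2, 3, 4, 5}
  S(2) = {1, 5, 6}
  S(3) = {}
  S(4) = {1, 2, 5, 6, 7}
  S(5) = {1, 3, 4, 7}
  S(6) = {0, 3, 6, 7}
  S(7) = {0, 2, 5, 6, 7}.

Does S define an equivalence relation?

No

Reflexive: no — 1 is not related to itself.
Symmetric: no — 0 S 4 but not 4 S 0.
Transitive: no — 0 S 4 and 4 S 1, but not 0 S 1.
So S is not an equivalence relation.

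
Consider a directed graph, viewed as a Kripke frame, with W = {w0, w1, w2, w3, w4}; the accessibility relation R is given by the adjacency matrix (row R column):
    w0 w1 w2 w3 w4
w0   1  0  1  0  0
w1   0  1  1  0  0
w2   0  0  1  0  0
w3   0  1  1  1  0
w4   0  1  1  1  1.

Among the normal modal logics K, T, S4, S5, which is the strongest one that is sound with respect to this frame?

Reflexive (axiom T): yes — every world is R-related to itself.
Transitive (axiom 4): yes — every two-step R-path is closed by a direct edge.
Euclidean (axiom 5): no — w3 R w2 and w3 R w1, but not w2 R w1.
So F validates K, T, S4; S5 would additionally require R to be Euclidean. The strongest is S4.

S4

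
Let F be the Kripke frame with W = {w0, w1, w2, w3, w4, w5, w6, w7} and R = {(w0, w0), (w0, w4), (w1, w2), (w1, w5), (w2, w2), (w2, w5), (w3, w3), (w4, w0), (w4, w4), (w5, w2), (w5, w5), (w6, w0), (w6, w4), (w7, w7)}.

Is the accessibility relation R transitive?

Transitive: yes — every two-step R-path is closed by a direct edge.

Yes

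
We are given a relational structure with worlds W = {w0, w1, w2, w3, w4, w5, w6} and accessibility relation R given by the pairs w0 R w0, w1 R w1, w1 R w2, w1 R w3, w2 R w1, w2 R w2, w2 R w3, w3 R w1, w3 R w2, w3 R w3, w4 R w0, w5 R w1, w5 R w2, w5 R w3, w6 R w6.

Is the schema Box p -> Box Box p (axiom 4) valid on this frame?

Yes

Axiom 4 corresponds to the accessibility relation being transitive.
Transitive: yes — every two-step R-path is closed by a direct edge.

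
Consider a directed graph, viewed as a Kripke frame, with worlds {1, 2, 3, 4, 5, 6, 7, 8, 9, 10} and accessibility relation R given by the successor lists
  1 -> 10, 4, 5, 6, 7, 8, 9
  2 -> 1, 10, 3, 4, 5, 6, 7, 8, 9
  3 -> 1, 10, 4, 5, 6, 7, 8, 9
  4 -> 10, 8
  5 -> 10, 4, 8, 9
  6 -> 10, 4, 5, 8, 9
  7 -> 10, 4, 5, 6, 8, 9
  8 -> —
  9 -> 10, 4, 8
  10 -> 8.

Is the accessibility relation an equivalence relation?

Reflexive: no — 1 is not related to itself.
Symmetric: no — 1 R 10 but not 10 R 1.
Transitive: yes — every two-step R-path is closed by a direct edge.
So R is not an equivalence relation.

No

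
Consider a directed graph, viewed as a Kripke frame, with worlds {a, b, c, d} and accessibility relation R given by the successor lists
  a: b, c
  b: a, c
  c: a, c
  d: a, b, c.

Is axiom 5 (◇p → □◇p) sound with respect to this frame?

The schema 5 characterises exactly the Euclidean frames.
Euclidean: no — a R c and a R b, but not c R b.

No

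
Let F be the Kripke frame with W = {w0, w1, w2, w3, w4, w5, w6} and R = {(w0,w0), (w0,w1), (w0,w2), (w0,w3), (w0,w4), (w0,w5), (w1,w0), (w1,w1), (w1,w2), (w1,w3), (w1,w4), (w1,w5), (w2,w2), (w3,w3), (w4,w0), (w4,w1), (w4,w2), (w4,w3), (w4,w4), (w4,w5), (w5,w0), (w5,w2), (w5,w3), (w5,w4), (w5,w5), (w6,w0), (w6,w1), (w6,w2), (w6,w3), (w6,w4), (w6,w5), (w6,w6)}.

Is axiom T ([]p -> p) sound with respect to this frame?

Yes

The schema T characterises exactly the reflexive frames.
Reflexive: yes — every world is R-related to itself.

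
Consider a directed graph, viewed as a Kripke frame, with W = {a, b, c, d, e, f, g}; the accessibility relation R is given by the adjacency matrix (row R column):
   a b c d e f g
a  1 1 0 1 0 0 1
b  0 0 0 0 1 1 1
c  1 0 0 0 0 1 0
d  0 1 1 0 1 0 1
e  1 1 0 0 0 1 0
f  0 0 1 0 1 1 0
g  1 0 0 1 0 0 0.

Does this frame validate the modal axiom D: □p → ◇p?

Yes

The schema D characterises exactly the serial frames.
Serial: yes — every world has a successor (e.g. a R a).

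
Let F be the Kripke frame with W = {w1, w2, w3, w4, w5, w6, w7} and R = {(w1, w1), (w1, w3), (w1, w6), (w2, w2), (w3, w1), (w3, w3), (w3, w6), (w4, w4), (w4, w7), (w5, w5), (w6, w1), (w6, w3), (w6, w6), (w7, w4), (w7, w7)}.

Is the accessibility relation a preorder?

Reflexive: yes — every world is R-related to itself.
Transitive: yes — every two-step R-path is closed by a direct edge.
So R is a preorder.

Yes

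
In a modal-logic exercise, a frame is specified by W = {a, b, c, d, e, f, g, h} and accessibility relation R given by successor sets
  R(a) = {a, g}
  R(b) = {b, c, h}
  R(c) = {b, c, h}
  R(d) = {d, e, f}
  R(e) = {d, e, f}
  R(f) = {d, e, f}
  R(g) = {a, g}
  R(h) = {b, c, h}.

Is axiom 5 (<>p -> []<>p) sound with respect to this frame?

Yes

By correspondence theory, 5 is valid on a frame iff R is Euclidean.
Euclidean: yes — any two successors of a common world are R-related.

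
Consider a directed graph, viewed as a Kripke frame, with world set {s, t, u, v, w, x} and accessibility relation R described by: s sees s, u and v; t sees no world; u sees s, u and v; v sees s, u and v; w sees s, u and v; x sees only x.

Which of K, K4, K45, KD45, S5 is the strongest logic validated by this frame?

Transitive (axiom 4): yes — every two-step R-path is closed by a direct edge.
Euclidean (axiom 5): yes — any two successors of a common world are R-related.
Serial (axiom D): no — t has no R-successor.
Reflexive (axiom T): no — t is not related to itself.
So F validates K, K4, K45; KD45 would additionally require R to be serial. The strongest is K45.

K45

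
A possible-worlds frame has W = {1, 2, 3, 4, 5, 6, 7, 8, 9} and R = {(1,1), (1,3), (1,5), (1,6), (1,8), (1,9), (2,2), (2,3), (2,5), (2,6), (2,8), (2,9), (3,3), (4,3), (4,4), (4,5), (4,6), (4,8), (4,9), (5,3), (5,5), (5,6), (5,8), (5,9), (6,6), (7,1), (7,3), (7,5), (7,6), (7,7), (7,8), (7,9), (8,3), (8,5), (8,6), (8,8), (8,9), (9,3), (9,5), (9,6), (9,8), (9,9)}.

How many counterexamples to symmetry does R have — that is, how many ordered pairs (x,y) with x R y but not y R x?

27

Enumerating: (1,3), (1,5), (1,6), (1,8), (1,9), (2,3), (2,5), (2,6), (2,8), (2,9), (4,3), (4,5), … and 15 more.
Total: 27.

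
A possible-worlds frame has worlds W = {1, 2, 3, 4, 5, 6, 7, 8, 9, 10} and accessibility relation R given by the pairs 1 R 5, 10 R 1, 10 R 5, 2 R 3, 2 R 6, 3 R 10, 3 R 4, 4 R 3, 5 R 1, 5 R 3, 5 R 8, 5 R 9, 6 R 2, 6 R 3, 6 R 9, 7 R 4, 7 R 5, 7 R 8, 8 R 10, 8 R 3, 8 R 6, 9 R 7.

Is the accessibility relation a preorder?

Reflexive: no — 1 is not related to itself.
Transitive: no — 1 R 5 and 5 R 3, but not 1 R 3.
So R is not a preorder.

No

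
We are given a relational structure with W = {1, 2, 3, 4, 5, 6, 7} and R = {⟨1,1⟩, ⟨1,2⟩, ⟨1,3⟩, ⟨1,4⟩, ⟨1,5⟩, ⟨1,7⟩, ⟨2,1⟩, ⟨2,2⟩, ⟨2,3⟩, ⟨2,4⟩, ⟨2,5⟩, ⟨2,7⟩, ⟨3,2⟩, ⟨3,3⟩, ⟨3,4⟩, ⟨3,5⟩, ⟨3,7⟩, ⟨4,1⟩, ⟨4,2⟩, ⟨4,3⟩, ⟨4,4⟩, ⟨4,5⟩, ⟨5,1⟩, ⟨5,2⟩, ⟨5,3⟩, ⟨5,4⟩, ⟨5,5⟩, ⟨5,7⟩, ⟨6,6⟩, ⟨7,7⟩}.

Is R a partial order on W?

No

Reflexive: yes — every world is R-related to itself.
Transitive: no — 3 R 2 and 2 R 1, but not 3 R 1.
Antisymmetric: no — 1 R 2 and 2 R 1 with 1 ≠ 2.
So R is not a partial order.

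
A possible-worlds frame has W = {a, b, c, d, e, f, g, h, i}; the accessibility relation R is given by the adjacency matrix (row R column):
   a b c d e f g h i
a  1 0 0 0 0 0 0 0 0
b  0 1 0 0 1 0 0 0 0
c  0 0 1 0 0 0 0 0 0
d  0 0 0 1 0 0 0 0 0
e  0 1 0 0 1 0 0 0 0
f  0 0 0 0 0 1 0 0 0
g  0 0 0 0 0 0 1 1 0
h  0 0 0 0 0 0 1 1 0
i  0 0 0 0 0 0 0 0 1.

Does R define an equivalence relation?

Yes

Reflexive: yes — every world is R-related to itself.
Symmetric: yes — every pair in R has its reverse in R.
Transitive: yes — every two-step R-path is closed by a direct edge.
So R is an equivalence relation.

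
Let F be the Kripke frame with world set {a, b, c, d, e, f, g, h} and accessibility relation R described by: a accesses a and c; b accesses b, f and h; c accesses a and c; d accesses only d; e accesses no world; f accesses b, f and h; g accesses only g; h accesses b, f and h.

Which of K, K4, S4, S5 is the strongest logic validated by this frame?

K4

Transitive (axiom 4): yes — every two-step R-path is closed by a direct edge.
Reflexive (axiom T): no — e is not related to itself.
Euclidean (axiom 5): yes — any two successors of a common world are R-related.
So F validates K, K4; S4 would additionally require R to be reflexive. The strongest is K4.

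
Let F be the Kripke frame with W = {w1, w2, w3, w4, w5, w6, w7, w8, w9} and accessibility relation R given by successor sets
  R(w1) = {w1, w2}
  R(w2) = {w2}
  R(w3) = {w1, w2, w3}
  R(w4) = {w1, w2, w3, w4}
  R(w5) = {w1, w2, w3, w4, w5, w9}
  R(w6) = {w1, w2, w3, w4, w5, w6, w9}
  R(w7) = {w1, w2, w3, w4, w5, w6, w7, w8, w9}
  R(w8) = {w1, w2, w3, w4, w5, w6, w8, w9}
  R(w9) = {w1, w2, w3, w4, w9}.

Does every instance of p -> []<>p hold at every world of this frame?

No

The schema B characterises exactly the symmetric frames.
Symmetric: no — w1 R w2 but not w2 R w1.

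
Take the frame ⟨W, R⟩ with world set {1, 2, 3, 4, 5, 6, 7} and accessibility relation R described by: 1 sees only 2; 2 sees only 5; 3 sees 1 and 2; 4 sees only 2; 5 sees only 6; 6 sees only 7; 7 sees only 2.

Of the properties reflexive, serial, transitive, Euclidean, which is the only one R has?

serial

Reflexive: no — 1 is not related to itself.
Serial: yes — every world has a successor (e.g. 1 R 2).
Transitive: no — 1 R 2 and 2 R 5, but not 1 R 5.
Euclidean: no — 3 R 2 and 3 R 1, but not 2 R 1.
Only serial holds.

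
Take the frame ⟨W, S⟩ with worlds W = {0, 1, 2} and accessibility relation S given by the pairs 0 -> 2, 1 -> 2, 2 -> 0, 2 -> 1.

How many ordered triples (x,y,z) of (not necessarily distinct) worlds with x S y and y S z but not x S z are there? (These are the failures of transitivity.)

Enumerating: (0,2,0), (0,2,1), (1,2,0), (1,2,1), (2,0,2), (2,1,2).

6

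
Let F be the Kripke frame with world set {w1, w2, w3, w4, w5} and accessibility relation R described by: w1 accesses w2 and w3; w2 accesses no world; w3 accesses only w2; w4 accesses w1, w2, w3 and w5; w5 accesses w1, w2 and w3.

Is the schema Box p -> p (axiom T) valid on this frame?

The schema T characterises exactly the reflexive frames.
Reflexive: no — w1 is not related to itself.

No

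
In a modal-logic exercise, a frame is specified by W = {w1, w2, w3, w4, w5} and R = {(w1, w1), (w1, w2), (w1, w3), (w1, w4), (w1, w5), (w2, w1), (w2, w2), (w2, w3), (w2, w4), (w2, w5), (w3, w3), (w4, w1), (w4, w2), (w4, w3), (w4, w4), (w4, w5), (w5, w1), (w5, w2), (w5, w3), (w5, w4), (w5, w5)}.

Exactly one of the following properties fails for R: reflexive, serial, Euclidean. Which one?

Euclidean

Reflexive: yes — every world is R-related to itself.
Serial: yes — every world has a successor (e.g. w1 R w1).
Euclidean: no — w1 R w3 and w1 R w2, but not w3 R w2.
Only Euclidean fails.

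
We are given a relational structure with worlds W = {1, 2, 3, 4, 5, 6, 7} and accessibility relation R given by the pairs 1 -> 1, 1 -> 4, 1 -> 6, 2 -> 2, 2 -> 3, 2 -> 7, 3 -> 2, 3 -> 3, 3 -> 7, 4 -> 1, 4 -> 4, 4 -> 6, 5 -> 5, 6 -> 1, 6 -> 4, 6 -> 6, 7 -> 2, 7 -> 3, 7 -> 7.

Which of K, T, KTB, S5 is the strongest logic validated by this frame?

Reflexive (axiom T): yes — every world is R-related to itself.
Symmetric (axiom B): yes — every pair in R has its reverse in R.
Euclidean (axiom 5): yes — any two successors of a common world are R-related.
So F validates K, T, KTB, S5. The strongest is S5.

S5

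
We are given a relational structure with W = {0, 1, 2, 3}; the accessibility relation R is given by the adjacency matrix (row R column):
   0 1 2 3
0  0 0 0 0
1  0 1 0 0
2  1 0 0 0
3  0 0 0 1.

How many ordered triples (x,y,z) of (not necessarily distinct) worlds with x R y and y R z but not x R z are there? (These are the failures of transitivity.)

R is transitive; there are no such tuples.

0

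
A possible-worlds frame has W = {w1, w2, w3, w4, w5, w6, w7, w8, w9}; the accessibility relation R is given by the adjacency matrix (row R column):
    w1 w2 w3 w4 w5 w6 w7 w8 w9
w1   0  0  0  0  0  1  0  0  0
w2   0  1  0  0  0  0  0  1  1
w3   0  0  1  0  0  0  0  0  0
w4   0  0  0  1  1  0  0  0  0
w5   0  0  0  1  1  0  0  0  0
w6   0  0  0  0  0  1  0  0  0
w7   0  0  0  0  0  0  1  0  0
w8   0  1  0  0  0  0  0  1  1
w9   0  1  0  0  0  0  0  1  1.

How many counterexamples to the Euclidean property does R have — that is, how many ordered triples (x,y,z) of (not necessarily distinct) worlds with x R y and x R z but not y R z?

R is Euclidean; there are no such tuples.

0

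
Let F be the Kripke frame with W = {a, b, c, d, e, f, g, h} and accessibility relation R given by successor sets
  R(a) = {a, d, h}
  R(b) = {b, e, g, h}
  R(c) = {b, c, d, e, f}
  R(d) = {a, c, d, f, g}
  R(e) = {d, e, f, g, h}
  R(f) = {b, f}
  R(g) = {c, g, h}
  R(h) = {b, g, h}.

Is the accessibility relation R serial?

Yes

Serial: yes — every world has a successor (e.g. a R a).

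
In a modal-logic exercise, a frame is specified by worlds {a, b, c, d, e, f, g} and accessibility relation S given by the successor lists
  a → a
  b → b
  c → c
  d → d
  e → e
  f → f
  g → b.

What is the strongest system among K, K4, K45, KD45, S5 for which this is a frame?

KD45

Transitive (axiom 4): yes — every two-step S-path is closed by a direct edge.
Euclidean (axiom 5): yes — any two successors of a common world are S-related.
Serial (axiom D): yes — every world has a successor (e.g. a S a).
Reflexive (axiom T): no — g is not related to itself.
So F validates K, K4, K45, KD45; S5 would additionally require S to be reflexive. The strongest is KD45.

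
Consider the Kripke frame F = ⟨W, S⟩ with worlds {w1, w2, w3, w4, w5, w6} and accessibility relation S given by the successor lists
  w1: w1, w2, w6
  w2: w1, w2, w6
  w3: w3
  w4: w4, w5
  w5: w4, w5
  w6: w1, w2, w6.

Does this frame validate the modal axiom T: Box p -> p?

The schema T characterises exactly the reflexive frames.
Reflexive: yes — every world is S-related to itself.

Yes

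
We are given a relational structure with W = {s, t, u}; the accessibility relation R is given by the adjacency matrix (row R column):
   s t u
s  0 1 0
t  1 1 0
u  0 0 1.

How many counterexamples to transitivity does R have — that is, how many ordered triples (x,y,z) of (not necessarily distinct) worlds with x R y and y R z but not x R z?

Enumerating: (s,t,s).

1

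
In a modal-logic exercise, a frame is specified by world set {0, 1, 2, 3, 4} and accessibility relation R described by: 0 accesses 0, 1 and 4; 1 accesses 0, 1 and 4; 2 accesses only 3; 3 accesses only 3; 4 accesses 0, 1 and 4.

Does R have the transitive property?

Yes

Transitive: yes — every two-step R-path is closed by a direct edge.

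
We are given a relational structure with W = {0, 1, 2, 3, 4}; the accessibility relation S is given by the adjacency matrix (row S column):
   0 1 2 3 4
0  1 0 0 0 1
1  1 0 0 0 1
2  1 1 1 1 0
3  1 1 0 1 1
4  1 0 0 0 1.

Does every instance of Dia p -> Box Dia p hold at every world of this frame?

No

The schema 5 characterises exactly the Euclidean frames.
Euclidean: no — 2 S 0 and 2 S 1, but not 0 S 1.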